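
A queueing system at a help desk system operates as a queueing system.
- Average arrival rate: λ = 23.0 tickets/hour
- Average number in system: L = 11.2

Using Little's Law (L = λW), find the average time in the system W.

Little's Law: L = λW, so W = L/λ
W = 11.2/23.0 = 0.4870 hours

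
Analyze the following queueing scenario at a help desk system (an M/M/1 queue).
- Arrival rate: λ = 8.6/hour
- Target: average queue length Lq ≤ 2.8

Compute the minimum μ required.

For M/M/1: Lq = λ²/(μ(μ-λ))
Need Lq ≤ 2.8, i.e. μ(μ-λ) ≥ λ²/2.8
μ² - 8.6μ - 73.96/2.8 ≥ 0  →  μ² - 8.6μ - 26.414286 ≥ 0
Quadratic formula (positive root): μ = [λ + √(λ² + 4×26.414286)]/2
Discriminant: 73.96 + 4×26.414286 = 179.6171, √179.6171 = 13.40213
μ ≥ (8.6 + 13.40213)/2 = 11.0011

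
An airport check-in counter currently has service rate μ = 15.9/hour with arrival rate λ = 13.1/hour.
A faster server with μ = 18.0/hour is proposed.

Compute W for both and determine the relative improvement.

System 1: ρ₁ = 13.1/15.9 = 0.8239, W₁ = 1/(15.9-13.1) = 0.35714
System 2: ρ₂ = 13.1/18.0 = 0.7278, W₂ = 1/(18.0-13.1) = 0.20408
Improvement: (W₁-W₂)/W₁ = (0.35714-0.20408)/0.35714 = 42.86%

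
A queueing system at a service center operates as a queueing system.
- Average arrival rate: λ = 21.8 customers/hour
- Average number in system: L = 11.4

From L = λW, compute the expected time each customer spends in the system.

Little's Law: L = λW, so W = L/λ
W = 11.4/21.8 = 0.5229 hours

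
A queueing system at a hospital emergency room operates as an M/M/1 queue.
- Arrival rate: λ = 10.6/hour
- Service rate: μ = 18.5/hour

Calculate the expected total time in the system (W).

First, compute utilization: ρ = λ/μ = 10.6/18.5 = 0.5730
For M/M/1: W = 1/(μ-λ)
W = 1/(18.5-10.6) = 1/7.90
W = 0.1266 hours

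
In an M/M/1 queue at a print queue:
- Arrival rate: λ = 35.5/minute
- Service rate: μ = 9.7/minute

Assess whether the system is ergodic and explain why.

Stability requires ρ = λ/(cμ) < 1
ρ = 35.5/(1 × 9.7) = 35.5/9.70 = 3.6598
Since 3.6598 ≥ 1, the system is UNSTABLE.
Queue grows without bound. Need μ > λ = 35.5.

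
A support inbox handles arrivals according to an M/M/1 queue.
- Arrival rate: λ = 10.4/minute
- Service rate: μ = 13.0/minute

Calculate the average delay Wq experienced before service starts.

First, compute utilization: ρ = λ/μ = 10.4/13.0 = 0.8000
For M/M/1: Wq = λ/(μ(μ-λ))
Wq = 10.4/(13.0 × (13.0-10.4))
Wq = 10.4/(13.0 × 2.60)
Wq = 0.3077 minutes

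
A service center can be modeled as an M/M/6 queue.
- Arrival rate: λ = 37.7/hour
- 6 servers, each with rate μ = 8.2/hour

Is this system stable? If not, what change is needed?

Stability requires ρ = λ/(cμ) < 1
ρ = 37.7/(6 × 8.2) = 37.7/49.20 = 0.7663
Since 0.7663 < 1, the system is STABLE.
The servers are busy 76.63% of the time.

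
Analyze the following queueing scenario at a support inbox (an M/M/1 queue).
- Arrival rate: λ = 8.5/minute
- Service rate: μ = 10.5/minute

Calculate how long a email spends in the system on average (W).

First, compute utilization: ρ = λ/μ = 8.5/10.5 = 0.8095
For M/M/1: W = 1/(μ-λ)
W = 1/(10.5-8.5) = 1/2.00
W = 0.5000 minutes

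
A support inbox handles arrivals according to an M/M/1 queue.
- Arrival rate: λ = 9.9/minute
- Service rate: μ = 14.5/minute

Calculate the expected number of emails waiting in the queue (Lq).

ρ = λ/μ = 9.9/14.5 = 0.6828
For M/M/1: Lq = λ²/(μ(μ-λ))
Lq = 98.01/(14.5 × 4.60)
Lq = 1.4694 emails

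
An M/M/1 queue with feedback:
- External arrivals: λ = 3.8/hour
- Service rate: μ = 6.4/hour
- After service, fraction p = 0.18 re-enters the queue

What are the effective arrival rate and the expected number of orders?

Effective arrival rate: λ_eff = λ/(1-p) = 3.8/(1-0.18) = 3.8/0.82 = 4.634146
ρ = λ_eff/μ = 4.634146/6.4 = 0.724085
L = ρ/(1-ρ) = 0.724085/(1-0.724085) = 2.6243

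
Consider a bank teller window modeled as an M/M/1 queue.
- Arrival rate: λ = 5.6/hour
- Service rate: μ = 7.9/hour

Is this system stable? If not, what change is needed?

Stability requires ρ = λ/(cμ) < 1
ρ = 5.6/(1 × 7.9) = 5.6/7.90 = 0.7089
Since 0.7089 < 1, the system is STABLE.
The server is busy 70.89% of the time.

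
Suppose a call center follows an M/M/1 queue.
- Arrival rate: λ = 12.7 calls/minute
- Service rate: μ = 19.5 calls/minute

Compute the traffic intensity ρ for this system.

Server utilization: ρ = λ/μ
ρ = 12.7/19.5 = 0.6513
The server is busy 65.13% of the time.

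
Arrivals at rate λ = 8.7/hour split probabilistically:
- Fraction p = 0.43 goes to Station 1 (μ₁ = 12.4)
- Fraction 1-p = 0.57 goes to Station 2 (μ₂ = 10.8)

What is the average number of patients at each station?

Effective rates: λ₁ = 8.7×0.43 = 3.741, λ₂ = 8.7×0.57 = 4.959
Station 1: ρ₁ = 3.741/12.4 = 0.3017, L₁ = ρ₁/(1-ρ₁) = 0.3017/(1-0.3017) = 0.4320
Station 2: ρ₂ = 4.959/10.8 = 0.45917, L₂ = ρ₂/(1-ρ₂) = 0.45917/(1-0.45917) = 0.8490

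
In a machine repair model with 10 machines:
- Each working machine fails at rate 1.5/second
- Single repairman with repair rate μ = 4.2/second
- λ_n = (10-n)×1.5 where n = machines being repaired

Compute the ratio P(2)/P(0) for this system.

P(2)/P(0) = ∏_{i=0}^{2-1} λ_i/μ_{i+1}
= (10-0)×1.5/4.2 × (10-1)×1.5/4.2
= 11.4796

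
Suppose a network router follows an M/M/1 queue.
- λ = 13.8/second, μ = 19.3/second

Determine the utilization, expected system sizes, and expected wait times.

Step 1: ρ = λ/μ = 13.8/19.3 = 0.7150
Step 2: L = λ/(μ-λ) = 13.8/5.50 = 2.5091
Step 3: Lq = λ²/(μ(μ-λ)) = 190.44/(19.3×5.50) = 1.7941
Step 4: W = 1/(μ-λ) = 1/5.50 = 0.18182
Step 5: Wq = λ/(μ(μ-λ)) = 13.8/(19.3×5.50) = 0.1300
Step 6: P(0) = 1-ρ = 0.2850
Verify: L = λW = 13.8×0.18182 = 2.5091 ✔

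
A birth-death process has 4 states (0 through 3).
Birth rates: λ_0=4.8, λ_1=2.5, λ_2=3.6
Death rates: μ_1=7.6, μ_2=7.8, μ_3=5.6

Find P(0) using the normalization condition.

Ratios P(n)/P(0) = (λ₀···λₙ₋₁)/(μ₁···μₙ):
P(1)/P(0) = (4.8)/(7.6) = 0.6316
P(2)/P(0) = (4.8×2.5)/(7.6×7.8) = 0.2024
P(3)/P(0) = (4.8×2.5×3.6)/(7.6×7.8×5.6) = 0.1301

Normalization: ∑ P(n) = 1
P(0) × (1.0000 + 0.6316 + 0.2024 + 0.1301) = 1
P(0) × 1.9641 = 1
P(0) = 1/1.9641 = 0.5091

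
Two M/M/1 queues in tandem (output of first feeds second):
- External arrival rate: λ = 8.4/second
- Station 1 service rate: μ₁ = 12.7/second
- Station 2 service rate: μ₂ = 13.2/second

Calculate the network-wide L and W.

By Jackson's theorem, each station behaves as independent M/M/1.
Station 1: ρ₁ = 8.4/12.7 = 0.6614, L₁ = ρ₁/(1-ρ₁) = λ/(μ₁-λ) = 8.4/4.30 = 1.9535
Station 2: ρ₂ = 8.4/13.2 = 0.6364, L₂ = ρ₂/(1-ρ₂) = λ/(μ₂-λ) = 8.4/4.80 = 1.7500
Total: L = L₁ + L₂ = 1.9535 + 1.7500 = 3.7035
W = L/λ = 3.7035/8.4 = 0.4409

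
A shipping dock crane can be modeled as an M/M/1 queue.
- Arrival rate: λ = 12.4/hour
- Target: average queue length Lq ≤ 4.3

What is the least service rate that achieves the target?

For M/M/1: Lq = λ²/(μ(μ-λ))
Need Lq ≤ 4.3, i.e. μ(μ-λ) ≥ λ²/4.3
μ² - 12.4μ - 153.76/4.3 ≥ 0  →  μ² - 12.4μ - 35.75814 ≥ 0
Quadratic formula (positive root): μ = [λ + √(λ² + 4×35.75814)]/2
Discriminant: 153.76 + 4×35.75814 = 296.7926, √296.7926 = 17.2277
μ ≥ (12.4 + 17.2277)/2 = 14.8138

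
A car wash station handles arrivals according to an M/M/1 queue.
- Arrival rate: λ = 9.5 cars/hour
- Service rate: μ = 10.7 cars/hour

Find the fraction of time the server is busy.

Server utilization: ρ = λ/μ
ρ = 9.5/10.7 = 0.8879
The server is busy 88.79% of the time.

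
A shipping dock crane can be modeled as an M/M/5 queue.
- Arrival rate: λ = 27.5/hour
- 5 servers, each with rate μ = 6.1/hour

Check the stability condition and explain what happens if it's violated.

Stability requires ρ = λ/(cμ) < 1
ρ = 27.5/(5 × 6.1) = 27.5/30.50 = 0.9016
Since 0.9016 < 1, the system is STABLE.
The servers are busy 90.16% of the time.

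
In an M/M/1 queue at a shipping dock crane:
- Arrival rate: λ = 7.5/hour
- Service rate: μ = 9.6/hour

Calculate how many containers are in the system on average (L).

ρ = λ/μ = 7.5/9.6 = 0.7812
For M/M/1: L = λ/(μ-λ)
L = 7.5/(9.6-7.5) = 7.5/2.10
L = 3.5714 containers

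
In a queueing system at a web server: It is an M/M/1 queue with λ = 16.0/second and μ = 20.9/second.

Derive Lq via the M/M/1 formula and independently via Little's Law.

Method 1 (direct): Lq = λ²/(μ(μ-λ)) = 256.00/(20.9 × 4.90) = 2.4998

Method 2 (Little's Law):
W = 1/(μ-λ) = 1/4.90 = 0.204082
Wq = W - 1/μ = 0.204082 - 0.0478469 = 0.156235
Lq = λWq = 16.0 × 0.156235 = 2.4998 ✔ (matches Method 1)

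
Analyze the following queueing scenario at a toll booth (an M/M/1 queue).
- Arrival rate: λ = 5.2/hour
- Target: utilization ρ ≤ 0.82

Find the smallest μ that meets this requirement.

ρ = λ/μ, so μ = λ/ρ
μ ≥ 5.2/0.82 = 6.3415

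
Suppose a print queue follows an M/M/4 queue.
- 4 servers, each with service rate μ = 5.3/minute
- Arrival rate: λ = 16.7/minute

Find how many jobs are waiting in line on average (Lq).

Traffic intensity: ρ = λ/(cμ) = 16.7/(4×5.3) = 0.7877
Since ρ = 0.7877 < 1, system is stable.
Offered load a = λ/μ = cρ = 16.7/5.3 = 3.1509
P₀ = [ Σₙ₌₀^3 aⁿ/n! + a^4/(4!(1-ρ)) ]⁻¹
Σ = a^0/0! + a^1/1! + a^2/2! + a^3/3! = 1.00000 + 3.15094 + 4.96422 + 5.21399 = 14.3292
a^4/(4!(1-ρ)) = 98.5740/(24 × 0.212264) = 19.3497
P₀ = 1/(14.3292 + 19.3497) = 0.02969
Lq = P₀·a^4·ρ / (4!(1-ρ)²) = 0.029692 × 98.5740 × 0.78774 / (24 × 0.045056) = 2.1322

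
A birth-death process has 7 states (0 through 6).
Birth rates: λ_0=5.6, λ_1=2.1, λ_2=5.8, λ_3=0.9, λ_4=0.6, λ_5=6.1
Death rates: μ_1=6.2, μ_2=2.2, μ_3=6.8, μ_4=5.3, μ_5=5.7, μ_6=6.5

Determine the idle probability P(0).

Ratios P(n)/P(0) = (λ₀···λₙ₋₁)/(μ₁···μₙ):
P(1)/P(0) = (5.6)/(6.2) = 0.90323
P(2)/P(0) = (5.6×2.1)/(6.2×2.2) = 0.86217
P(3)/P(0) = (5.6×2.1×5.8)/(6.2×2.2×6.8) = 0.73538
P(4)/P(0) = (5.6×2.1×5.8×0.9)/(6.2×2.2×6.8×5.3) = 0.12488
P(5)/P(0) = (5.6×2.1×5.8×0.9×0.6)/(6.2×2.2×6.8×5.3×5.7) = 0.013145
P(6)/P(0) = (5.6×2.1×5.8×0.9×0.6×6.1)/(6.2×2.2×6.8×5.3×5.7×6.5) = 0.012336

Normalization: ∑ P(n) = 1
P(0) × (1.0000 + 0.90323 + 0.86217 + 0.73538 + 0.12488 + 0.013145 + 0.012336) = 1
P(0) × 3.6511 = 1
P(0) = 1/3.6511 = 0.2739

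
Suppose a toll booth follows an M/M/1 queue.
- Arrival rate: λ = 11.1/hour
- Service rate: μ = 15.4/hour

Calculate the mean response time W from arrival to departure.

First, compute utilization: ρ = λ/μ = 11.1/15.4 = 0.7208
For M/M/1: W = 1/(μ-λ)
W = 1/(15.4-11.1) = 1/4.30
W = 0.2326 hours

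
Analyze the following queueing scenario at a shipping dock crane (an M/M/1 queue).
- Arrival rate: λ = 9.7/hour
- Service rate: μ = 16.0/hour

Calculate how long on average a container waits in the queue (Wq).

First, compute utilization: ρ = λ/μ = 9.7/16.0 = 0.6062
For M/M/1: Wq = λ/(μ(μ-λ))
Wq = 9.7/(16.0 × (16.0-9.7))
Wq = 9.7/(16.0 × 6.30)
Wq = 0.09623 hours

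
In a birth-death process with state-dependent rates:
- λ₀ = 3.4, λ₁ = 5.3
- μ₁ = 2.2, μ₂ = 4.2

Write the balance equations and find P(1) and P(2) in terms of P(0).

Balance equations:
State 0: λ₀P₀ = μ₁P₁ → P₁ = (λ₀/μ₁)P₀ = (3.4/2.2)P₀ = 1.5455P₀
State 1: P₂ = (λ₀λ₁)/(μ₁μ₂)P₀ = (3.4×5.3)/(2.2×4.2)P₀ = 1.9502P₀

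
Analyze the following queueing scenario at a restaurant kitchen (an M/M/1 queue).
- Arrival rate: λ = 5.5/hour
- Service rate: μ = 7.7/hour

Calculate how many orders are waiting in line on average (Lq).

ρ = λ/μ = 5.5/7.7 = 0.7143
For M/M/1: Lq = λ²/(μ(μ-λ))
Lq = 30.25/(7.7 × 2.20)
Lq = 1.7857 orders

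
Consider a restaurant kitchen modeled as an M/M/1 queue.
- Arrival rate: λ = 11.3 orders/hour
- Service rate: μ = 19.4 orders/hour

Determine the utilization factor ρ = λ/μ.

Server utilization: ρ = λ/μ
ρ = 11.3/19.4 = 0.5825
The server is busy 58.25% of the time.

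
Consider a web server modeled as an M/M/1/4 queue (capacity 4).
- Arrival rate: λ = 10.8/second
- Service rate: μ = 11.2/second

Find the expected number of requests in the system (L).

ρ = λ/μ = 10.8/11.2 = 0.9643
P₀ = (1-ρ)/(1-ρ^(K+1)) = (1-0.9643)/(1-0.9643^5) = 0.03570/0.1662 = 0.2148
P_K = P₀×ρ^K = 0.2148 × 0.9643^4 = 0.2148 × 0.8647 = 0.1857
L = ρ[1 - (K+1)ρ^K + Kρ^(K+1)] / [(1-ρ)(1-ρ^(K+1))]
L = 0.9643 × (1 - 5×0.8646666 + 4×0.8337980) / ((1 - 0.9643) × (1 - 0.8337980)) = 1.9273 requests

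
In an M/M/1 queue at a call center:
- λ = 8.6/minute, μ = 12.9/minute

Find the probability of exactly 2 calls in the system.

ρ = λ/μ = 8.6/12.9 = 0.6667
P(n) = (1-ρ)ρⁿ
P(2) = (1-0.6667) × 0.6667^2
P(2) = 0.33330 × 0.44449
P(2) = 0.1481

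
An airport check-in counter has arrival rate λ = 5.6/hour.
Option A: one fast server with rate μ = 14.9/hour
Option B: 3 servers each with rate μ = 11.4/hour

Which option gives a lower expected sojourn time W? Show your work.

Option A: single server μ = 14.9 (M/M/1)
  ρ_A = 5.6/14.9 = 0.3758
  W_A = 1/(μ-λ) = 1/(14.9-5.6) = 1/9.30 = 0.1075

Option B: 3 servers μ = 11.4 (M/M/3)
  ρ_B = λ/(cμ) = 5.6/(3×11.4) = 0.1637
  Offered load a = λ/μ = cρ = 5.6/11.4 = 0.4912
  P₀ = [ Σₙ₌₀^2 aⁿ/n! + a^3/(3!(1-ρ)) ]⁻¹
  Σ = a^0/0! + a^1/1! + a^2/2! = 1.0000 + 0.4912 + 0.1207 = 1.6119
  a^3/(3!(1-ρ)) = 0.1185/(6 × 0.8363) = 0.02362
  P₀ = 1/(1.6119 + 0.02362) = 0.6114
  Lq = P₀·a^3·ρ / (3!(1-ρ)²) = 0.61143 × 0.11854 × 0.16374 / (6 × 0.69933) = 0.002828
  Wq_B = Lq/λ = 0.00282832/5.6 = 0.00050506
  W_B = Wq_B + 1/μ = 0.00050506 + 0.087719 = 0.08822

Since W_B = 0.08822 < W_A = 0.1075, Option B (multiple servers) has the shorter time in system.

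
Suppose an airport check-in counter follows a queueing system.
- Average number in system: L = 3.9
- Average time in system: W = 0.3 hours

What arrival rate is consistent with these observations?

Little's Law: L = λW, so λ = L/W
λ = 3.9/0.3 = 13.0000 passengers/hour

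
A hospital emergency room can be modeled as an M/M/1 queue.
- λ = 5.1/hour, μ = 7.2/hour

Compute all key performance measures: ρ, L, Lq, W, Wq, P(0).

Step 1: ρ = λ/μ = 5.1/7.2 = 0.7083
Step 2: L = λ/(μ-λ) = 5.1/2.10 = 2.4286
Step 3: Lq = λ²/(μ(μ-λ)) = 26.01/(7.2×2.10) = 1.7202
Step 4: W = 1/(μ-λ) = 1/2.10 = 0.4762
Step 5: Wq = λ/(μ(μ-λ)) = 5.1/(7.2×2.10) = 0.3373
Step 6: P(0) = 1-ρ = 0.2917
Verify: L = λW = 5.1×0.4762 = 2.4286 ✔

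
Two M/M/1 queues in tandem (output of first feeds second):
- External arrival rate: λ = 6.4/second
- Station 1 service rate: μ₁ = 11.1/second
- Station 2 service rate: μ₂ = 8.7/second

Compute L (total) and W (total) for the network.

By Jackson's theorem, each station behaves as independent M/M/1.
Station 1: ρ₁ = 6.4/11.1 = 0.5766, L₁ = ρ₁/(1-ρ₁) = λ/(μ₁-λ) = 6.4/4.70 = 1.3617
Station 2: ρ₂ = 6.4/8.7 = 0.7356, L₂ = ρ₂/(1-ρ₂) = λ/(μ₂-λ) = 6.4/2.30 = 2.7826
Total: L = L₁ + L₂ = 1.3617 + 2.7826 = 4.1443
W = L/λ = 4.1443/6.4 = 0.6475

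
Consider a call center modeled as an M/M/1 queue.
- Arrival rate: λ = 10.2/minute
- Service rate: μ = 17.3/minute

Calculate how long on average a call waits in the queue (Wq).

First, compute utilization: ρ = λ/μ = 10.2/17.3 = 0.5896
For M/M/1: Wq = λ/(μ(μ-λ))
Wq = 10.2/(17.3 × (17.3-10.2))
Wq = 10.2/(17.3 × 7.10)
Wq = 0.08304 minutes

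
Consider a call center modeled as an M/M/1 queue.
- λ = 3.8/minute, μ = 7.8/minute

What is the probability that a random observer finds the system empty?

ρ = λ/μ = 3.8/7.8 = 0.4872
P(0) = 1 - ρ = 1 - 0.4872 = 0.5128
The server is idle 51.28% of the time.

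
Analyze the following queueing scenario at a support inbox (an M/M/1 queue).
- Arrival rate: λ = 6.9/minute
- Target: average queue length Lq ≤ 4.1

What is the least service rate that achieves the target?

For M/M/1: Lq = λ²/(μ(μ-λ))
Need Lq ≤ 4.1, i.e. μ(μ-λ) ≥ λ²/4.1
μ² - 6.9μ - 47.61/4.1 ≥ 0  →  μ² - 6.9μ - 11.6122 ≥ 0
Quadratic formula (positive root): μ = [λ + √(λ² + 4×11.6122)]/2
Discriminant: 47.61 + 4×11.6122 = 94.0588, √94.0588 = 9.6984
μ ≥ (6.9 + 9.6984)/2 = 8.2992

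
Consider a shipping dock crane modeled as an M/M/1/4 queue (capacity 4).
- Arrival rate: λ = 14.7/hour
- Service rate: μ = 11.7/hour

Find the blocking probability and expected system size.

ρ = λ/μ = 14.7/11.7 = 1.2564
P₀ = (1-ρ)/(1-ρ^(K+1)) = (1-1.2564)/(1-1.2564^5) = -0.2564/-2.1307 = 0.1203
P_K = P₀×ρ^K = 0.12034 × 1.2564^4 = 0.12034 × 2.4918 = 0.2999
Blocking probability P_4 = 0.2999 (29.99%)
L = ρ[1 - (K+1)ρ^K + Kρ^(K+1)] / [(1-ρ)(1-ρ^(K+1))]
L = 1.2564 × (1 - 5×2.4918 + 4×3.1307) / ((1 - 1.2564) × (1 - 3.1307)) = 2.4465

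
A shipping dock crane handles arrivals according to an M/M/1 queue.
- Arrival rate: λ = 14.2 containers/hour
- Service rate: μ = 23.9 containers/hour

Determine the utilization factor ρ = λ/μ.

Server utilization: ρ = λ/μ
ρ = 14.2/23.9 = 0.5941
The server is busy 59.41% of the time.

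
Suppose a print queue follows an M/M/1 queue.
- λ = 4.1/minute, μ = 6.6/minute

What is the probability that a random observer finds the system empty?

ρ = λ/μ = 4.1/6.6 = 0.6212
P(0) = 1 - ρ = 1 - 0.6212 = 0.3788
The server is idle 37.88% of the time.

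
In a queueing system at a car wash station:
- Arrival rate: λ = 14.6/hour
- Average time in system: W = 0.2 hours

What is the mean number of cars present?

Little's Law: L = λW
L = 14.6 × 0.2 = 2.9200 cars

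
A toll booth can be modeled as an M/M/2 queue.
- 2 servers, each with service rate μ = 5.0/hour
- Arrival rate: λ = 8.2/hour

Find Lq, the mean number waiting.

Traffic intensity: ρ = λ/(cμ) = 8.2/(2×5.0) = 0.8200
Since ρ = 0.8200 < 1, system is stable.
Offered load a = λ/μ = cρ = 8.2/5.0 = 1.6400
P₀ = [ Σₙ₌₀^1 aⁿ/n! + a^2/(2!(1-ρ)) ]⁻¹
Σ = a^0/0! + a^1/1! = 1.0000 + 1.6400 = 2.6400
a^2/(2!(1-ρ)) = 2.6896/(2 × 0.1800) = 7.4711
P₀ = 1/(2.6400 + 7.4711) = 0.09890
Lq = P₀·a^2·ρ / (2!(1-ρ)²) = 0.09890 × 2.6896 × 0.8200 / (2 × 0.03240) = 3.3661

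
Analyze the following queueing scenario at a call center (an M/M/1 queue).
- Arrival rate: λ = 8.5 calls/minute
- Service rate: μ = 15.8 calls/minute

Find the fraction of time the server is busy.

Server utilization: ρ = λ/μ
ρ = 8.5/15.8 = 0.5380
The server is busy 53.80% of the time.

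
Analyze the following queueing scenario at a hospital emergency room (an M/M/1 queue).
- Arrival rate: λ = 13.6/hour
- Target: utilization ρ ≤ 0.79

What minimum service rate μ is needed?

ρ = λ/μ, so μ = λ/ρ
μ ≥ 13.6/0.79 = 17.2152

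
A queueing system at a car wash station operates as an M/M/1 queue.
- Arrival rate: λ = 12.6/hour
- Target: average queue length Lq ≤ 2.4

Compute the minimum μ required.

For M/M/1: Lq = λ²/(μ(μ-λ))
Need Lq ≤ 2.4, i.e. μ(μ-λ) ≥ λ²/2.4
μ² - 12.6μ - 158.76/2.4 ≥ 0  →  μ² - 12.6μ - 66.1500 ≥ 0
Quadratic formula (positive root): μ = [λ + √(λ² + 4×66.1500)]/2
Discriminant: 158.76 + 4×66.1500 = 423.3600, √423.3600 = 20.57571
μ ≥ (12.6 + 20.57571)/2 = 16.5879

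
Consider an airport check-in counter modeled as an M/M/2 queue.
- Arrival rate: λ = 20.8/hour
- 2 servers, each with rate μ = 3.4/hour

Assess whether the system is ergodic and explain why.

Stability requires ρ = λ/(cμ) < 1
ρ = 20.8/(2 × 3.4) = 20.8/6.80 = 3.0588
Since 3.0588 ≥ 1, the system is UNSTABLE.
Need c > λ/μ = 20.8/3.4 = 6.12.
Minimum servers needed: c = 7.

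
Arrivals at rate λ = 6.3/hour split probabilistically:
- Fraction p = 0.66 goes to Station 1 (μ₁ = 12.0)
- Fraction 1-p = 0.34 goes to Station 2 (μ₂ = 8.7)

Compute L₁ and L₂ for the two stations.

Effective rates: λ₁ = 6.3×0.66 = 4.158, λ₂ = 6.3×0.34 = 2.142
Station 1: ρ₁ = 4.158/12.0 = 0.3465, L₁ = ρ₁/(1-ρ₁) = 0.3465/(1-0.3465) = 0.5302
Station 2: ρ₂ = 2.142/8.7 = 0.2462, L₂ = ρ₂/(1-ρ₂) = 0.2462/(1-0.2462) = 0.3266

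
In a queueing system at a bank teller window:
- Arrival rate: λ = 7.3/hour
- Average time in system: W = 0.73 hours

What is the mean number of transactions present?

Little's Law: L = λW
L = 7.3 × 0.73 = 5.3290 transactions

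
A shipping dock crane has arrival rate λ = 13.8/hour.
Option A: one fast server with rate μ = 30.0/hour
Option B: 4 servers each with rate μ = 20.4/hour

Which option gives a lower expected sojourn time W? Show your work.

Option A: single server μ = 30.0 (M/M/1)
  ρ_A = 13.8/30.0 = 0.4600
  W_A = 1/(μ-λ) = 1/(30.0-13.8) = 1/16.20 = 0.06173

Option B: 4 servers μ = 20.4 (M/M/4)
  ρ_B = λ/(cμ) = 13.8/(4×20.4) = 0.1691
  Offered load a = λ/μ = cρ = 13.8/20.4 = 0.6765
  P₀ = [ Σₙ₌₀^3 aⁿ/n! + a^4/(4!(1-ρ)) ]⁻¹
  Σ = a^0/0! + a^1/1! + a^2/2! + a^3/3! = 1.0000 + 0.6765 + 0.2288 + 0.05159 = 1.9569
  a^4/(4!(1-ρ)) = 0.2094/(24 × 0.8309) = 0.01050
  P₀ = 1/(1.9569 + 0.01050) = 0.5083
  Lq = P₀·a^4·ρ / (4!(1-ρ)²) = 0.5083 × 0.2094 × 0.1691 / (24 × 0.6904) = 0.001086
  Wq_B = Lq/λ = 0.00108645/13.8 = 0.00007873
  W_B = Wq_B + 1/μ = 0.00007873 + 0.04902 = 0.04910

Since W_B = 0.04910 < W_A = 0.06173, Option B (multiple servers) has the shorter time in system.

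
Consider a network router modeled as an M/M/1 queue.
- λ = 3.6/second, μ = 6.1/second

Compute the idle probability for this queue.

ρ = λ/μ = 3.6/6.1 = 0.5902
P(0) = 1 - ρ = 1 - 0.5902 = 0.4098
The server is idle 40.98% of the time.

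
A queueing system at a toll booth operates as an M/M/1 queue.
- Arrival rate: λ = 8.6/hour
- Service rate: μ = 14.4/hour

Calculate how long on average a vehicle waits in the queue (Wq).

First, compute utilization: ρ = λ/μ = 8.6/14.4 = 0.5972
For M/M/1: Wq = λ/(μ(μ-λ))
Wq = 8.6/(14.4 × (14.4-8.6))
Wq = 8.6/(14.4 × 5.80)
Wq = 0.1030 hours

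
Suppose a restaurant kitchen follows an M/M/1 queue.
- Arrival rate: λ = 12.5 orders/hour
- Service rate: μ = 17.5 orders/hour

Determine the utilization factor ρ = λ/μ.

Server utilization: ρ = λ/μ
ρ = 12.5/17.5 = 0.7143
The server is busy 71.43% of the time.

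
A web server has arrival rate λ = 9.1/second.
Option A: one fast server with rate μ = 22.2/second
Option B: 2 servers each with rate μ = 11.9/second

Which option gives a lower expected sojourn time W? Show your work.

Option A: single server μ = 22.2 (M/M/1)
  ρ_A = 9.1/22.2 = 0.4099
  W_A = 1/(μ-λ) = 1/(22.2-9.1) = 1/13.10 = 0.07634

Option B: 2 servers μ = 11.9 (M/M/2)
  ρ_B = λ/(cμ) = 9.1/(2×11.9) = 0.3824
  Offered load a = λ/μ = cρ = 9.1/11.9 = 0.7647
  P₀ = [ Σₙ₌₀^1 aⁿ/n! + a^2/(2!(1-ρ)) ]⁻¹
  Σ = a^0/0! + a^1/1! = 1.0000 + 0.7647 = 1.7647
  a^2/(2!(1-ρ)) = 0.5848/(2 × 0.6176) = 0.4734
  P₀ = 1/(1.7647 + 0.4734) = 0.4468
  Lq = P₀·a^2·ρ / (2!(1-ρ)²) = 0.44681 × 0.58478 × 0.38235 / (2 × 0.38149) = 0.1309
  Wq_B = Lq/λ = 0.13094/9.1 = 0.01439
  W_B = Wq_B + 1/μ = 0.01439 + 0.08403 = 0.09842

Since W_A = 0.07634 < W_B = 0.09842, Option A (single fast server) has the shorter time in system.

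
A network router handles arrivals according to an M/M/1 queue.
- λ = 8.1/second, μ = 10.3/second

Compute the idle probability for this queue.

ρ = λ/μ = 8.1/10.3 = 0.7864
P(0) = 1 - ρ = 1 - 0.7864 = 0.2136
The server is idle 21.36% of the time.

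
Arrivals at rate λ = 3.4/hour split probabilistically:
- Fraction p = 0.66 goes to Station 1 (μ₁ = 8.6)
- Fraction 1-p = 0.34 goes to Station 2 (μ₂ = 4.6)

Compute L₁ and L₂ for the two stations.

Effective rates: λ₁ = 3.4×0.66 = 2.244, λ₂ = 3.4×0.34 = 1.156
Station 1: ρ₁ = 2.244/8.6 = 0.26093, L₁ = ρ₁/(1-ρ₁) = 0.26093/(1-0.26093) = 0.3531
Station 2: ρ₂ = 1.156/4.6 = 0.251304, L₂ = ρ₂/(1-ρ₂) = 0.251304/(1-0.251304) = 0.3357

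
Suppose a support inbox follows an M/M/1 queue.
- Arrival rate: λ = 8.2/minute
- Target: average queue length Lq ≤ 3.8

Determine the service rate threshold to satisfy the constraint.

For M/M/1: Lq = λ²/(μ(μ-λ))
Need Lq ≤ 3.8, i.e. μ(μ-λ) ≥ λ²/3.8
μ² - 8.2μ - 67.24/3.8 ≥ 0  →  μ² - 8.2μ - 17.694737 ≥ 0
Quadratic formula (positive root): μ = [λ + √(λ² + 4×17.694737)]/2
Discriminant: 67.24 + 4×17.694737 = 138.0189, √138.0189 = 11.7481
μ ≥ (8.2 + 11.7481)/2 = 9.9741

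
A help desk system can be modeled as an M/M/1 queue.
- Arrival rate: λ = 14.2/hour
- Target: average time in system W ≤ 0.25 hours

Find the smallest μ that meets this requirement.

For M/M/1: W = 1/(μ-λ)
Need W ≤ 0.25, so 1/(μ-λ) ≤ 0.25
μ - λ ≥ 1/0.25 = 4.0000
μ ≥ 14.2 + 4.0000 = 18.2000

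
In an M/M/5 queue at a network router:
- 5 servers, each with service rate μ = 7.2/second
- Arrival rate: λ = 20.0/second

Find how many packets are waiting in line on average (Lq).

Traffic intensity: ρ = λ/(cμ) = 20.0/(5×7.2) = 0.5556
Since ρ = 0.5556 < 1, system is stable.
Offered load a = λ/μ = cρ = 20.0/7.2 = 2.7778
P₀ = [ Σₙ₌₀^4 aⁿ/n! + a^5/(5!(1-ρ)) ]⁻¹
Σ = a^0/0! + a^1/1! + a^2/2! + a^3/3! + a^4/4! = 1.00000 + 2.77778 + 3.85802 + 3.57225 + 2.48073 = 13.6888
a^5/(5!(1-ρ)) = 165.3817/(120 × 0.44444) = 3.1009
P₀ = 1/(13.6888 + 3.1009) = 0.05956
Lq = P₀·a^5·ρ / (5!(1-ρ)²) = 0.05956 × 165.3817 × 0.5556 / (120 × 0.1975) = 0.2309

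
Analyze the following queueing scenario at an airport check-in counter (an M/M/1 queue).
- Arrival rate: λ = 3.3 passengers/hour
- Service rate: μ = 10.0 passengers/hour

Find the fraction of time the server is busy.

Server utilization: ρ = λ/μ
ρ = 3.3/10.0 = 0.3300
The server is busy 33.00% of the time.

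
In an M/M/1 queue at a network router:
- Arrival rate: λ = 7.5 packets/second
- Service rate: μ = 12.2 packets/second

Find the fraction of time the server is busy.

Server utilization: ρ = λ/μ
ρ = 7.5/12.2 = 0.6148
The server is busy 61.48% of the time.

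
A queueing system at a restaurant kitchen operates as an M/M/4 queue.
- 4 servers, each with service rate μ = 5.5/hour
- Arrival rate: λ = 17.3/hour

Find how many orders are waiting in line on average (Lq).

Traffic intensity: ρ = λ/(cμ) = 17.3/(4×5.5) = 0.7864
Since ρ = 0.7864 < 1, system is stable.
Offered load a = λ/μ = cρ = 17.3/5.5 = 3.1455
P₀ = [ Σₙ₌₀^3 aⁿ/n! + a^4/(4!(1-ρ)) ]⁻¹
Σ = a^0/0! + a^1/1! + a^2/2! + a^3/3! = 1.0000 + 3.1455 + 4.9469 + 5.1868 = 14.2792
a^4/(4!(1-ρ)) = 97.8889/(24 × 0.213636) = 19.0918
P₀ = 1/(14.2792 + 19.0918) = 0.02997
Lq = P₀·a^4·ρ / (4!(1-ρ)²) = 0.029966 × 97.8889 × 0.78636 / (24 × 0.045640) = 2.1058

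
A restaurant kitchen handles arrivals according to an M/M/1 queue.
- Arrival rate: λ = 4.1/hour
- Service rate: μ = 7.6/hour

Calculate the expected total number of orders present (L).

ρ = λ/μ = 4.1/7.6 = 0.5395
For M/M/1: L = λ/(μ-λ)
L = 4.1/(7.6-4.1) = 4.1/3.50
L = 1.1714 orders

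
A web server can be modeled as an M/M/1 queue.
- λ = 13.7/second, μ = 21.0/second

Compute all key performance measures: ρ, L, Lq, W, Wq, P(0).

Step 1: ρ = λ/μ = 13.7/21.0 = 0.6524
Step 2: L = λ/(μ-λ) = 13.7/7.30 = 1.8767
Step 3: Lq = λ²/(μ(μ-λ)) = 187.69/(21.0×7.30) = 1.2243
Step 4: W = 1/(μ-λ) = 1/7.30 = 0.136986
Step 5: Wq = λ/(μ(μ-λ)) = 13.7/(21.0×7.30) = 0.08937
Step 6: P(0) = 1-ρ = 0.3476
Verify: L = λW = 13.7×0.136986 = 1.8767 ✔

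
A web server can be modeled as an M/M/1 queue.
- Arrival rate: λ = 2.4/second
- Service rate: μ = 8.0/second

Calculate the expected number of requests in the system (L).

ρ = λ/μ = 2.4/8.0 = 0.3000
For M/M/1: L = λ/(μ-λ)
L = 2.4/(8.0-2.4) = 2.4/5.60
L = 0.4286 requests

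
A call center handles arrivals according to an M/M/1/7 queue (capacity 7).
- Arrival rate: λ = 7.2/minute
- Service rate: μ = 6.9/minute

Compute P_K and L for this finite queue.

ρ = λ/μ = 7.2/6.9 = 1.04348
P₀ = (1-ρ)/(1-ρ^(K+1)) = (1-1.04348)/(1-1.04348^8) = -0.04348/-0.4056 = 0.1072
P_K = P₀×ρ^K = 0.1072 × 1.04348^7 = 0.1072 × 1.3471 = 0.1444
Blocking probability P_7 = 0.1444 (14.44%)
L = ρ[1 - (K+1)ρ^K + Kρ^(K+1)] / [(1-ρ)(1-ρ^(K+1))]
L = 1.04348 × (1 - 8×1.3470661 + 7×1.4056365) / ((1 - 1.04348) × (1 - 1.4056365)) = 3.7230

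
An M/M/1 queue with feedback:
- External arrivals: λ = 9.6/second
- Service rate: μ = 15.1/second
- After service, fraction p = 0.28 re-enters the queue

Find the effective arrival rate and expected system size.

Effective arrival rate: λ_eff = λ/(1-p) = 9.6/(1-0.28) = 9.6/0.72 = 13.33333
ρ = λ_eff/μ = 13.33333/15.1 = 0.883002
L = ρ/(1-ρ) = 0.883002/(1-0.883002) = 7.5472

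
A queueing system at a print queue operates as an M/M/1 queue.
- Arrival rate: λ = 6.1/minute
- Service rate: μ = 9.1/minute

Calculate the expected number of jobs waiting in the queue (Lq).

ρ = λ/μ = 6.1/9.1 = 0.6703
For M/M/1: Lq = λ²/(μ(μ-λ))
Lq = 37.21/(9.1 × 3.00)
Lq = 1.3630 jobs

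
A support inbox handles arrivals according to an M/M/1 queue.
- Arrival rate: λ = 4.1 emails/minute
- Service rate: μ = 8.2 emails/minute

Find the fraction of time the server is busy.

Server utilization: ρ = λ/μ
ρ = 4.1/8.2 = 0.5000
The server is busy 50.00% of the time.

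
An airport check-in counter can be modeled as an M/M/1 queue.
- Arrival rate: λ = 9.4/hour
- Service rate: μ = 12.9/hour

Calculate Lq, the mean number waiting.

ρ = λ/μ = 9.4/12.9 = 0.7287
For M/M/1: Lq = λ²/(μ(μ-λ))
Lq = 88.36/(12.9 × 3.50)
Lq = 1.9570 passengers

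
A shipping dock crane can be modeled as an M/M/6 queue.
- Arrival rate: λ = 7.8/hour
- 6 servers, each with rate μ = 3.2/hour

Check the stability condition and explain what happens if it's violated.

Stability requires ρ = λ/(cμ) < 1
ρ = 7.8/(6 × 3.2) = 7.8/19.20 = 0.4062
Since 0.4062 < 1, the system is STABLE.
The servers are busy 40.62% of the time.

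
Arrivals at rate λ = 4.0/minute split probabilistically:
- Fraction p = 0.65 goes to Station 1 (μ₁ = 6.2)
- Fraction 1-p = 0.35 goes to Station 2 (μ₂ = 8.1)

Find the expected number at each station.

Effective rates: λ₁ = 4.0×0.65 = 2.6, λ₂ = 4.0×0.35 = 1.4
Station 1: ρ₁ = 2.6/6.2 = 0.41935, L₁ = ρ₁/(1-ρ₁) = 0.41935/(1-0.41935) = 0.7222
Station 2: ρ₂ = 1.4/8.1 = 0.17284, L₂ = ρ₂/(1-ρ₂) = 0.17284/(1-0.17284) = 0.2090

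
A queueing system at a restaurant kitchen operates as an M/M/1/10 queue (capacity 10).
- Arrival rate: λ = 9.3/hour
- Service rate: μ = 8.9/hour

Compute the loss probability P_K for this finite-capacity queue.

ρ = λ/μ = 9.3/8.9 = 1.04494
P₀ = (1-ρ)/(1-ρ^(K+1)) = (1-1.04494)/(1-1.04494^11) = -0.04494/-0.6218 = 0.07227
P_K = P₀×ρ^K = 0.07227 × 1.04494^10 = 0.07227 × 1.5521 = 0.1122
Blocking probability = 11.22%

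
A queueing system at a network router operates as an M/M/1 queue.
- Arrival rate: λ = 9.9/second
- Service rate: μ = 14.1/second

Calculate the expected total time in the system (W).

First, compute utilization: ρ = λ/μ = 9.9/14.1 = 0.7021
For M/M/1: W = 1/(μ-λ)
W = 1/(14.1-9.9) = 1/4.20
W = 0.2381 seconds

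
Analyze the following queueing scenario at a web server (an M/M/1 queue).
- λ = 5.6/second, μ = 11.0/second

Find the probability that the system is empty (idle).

ρ = λ/μ = 5.6/11.0 = 0.5091
P(0) = 1 - ρ = 1 - 0.5091 = 0.4909
The server is idle 49.09% of the time.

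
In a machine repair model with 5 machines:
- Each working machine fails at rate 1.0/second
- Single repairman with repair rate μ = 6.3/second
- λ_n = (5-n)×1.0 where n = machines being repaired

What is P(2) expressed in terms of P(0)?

P(2)/P(0) = ∏_{i=0}^{2-1} λ_i/μ_{i+1}
= (5-0)×1.0/6.3 × (5-1)×1.0/6.3
= 0.5039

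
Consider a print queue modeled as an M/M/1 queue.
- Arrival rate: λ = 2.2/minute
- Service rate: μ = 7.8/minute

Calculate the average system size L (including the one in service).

ρ = λ/μ = 2.2/7.8 = 0.2821
For M/M/1: L = λ/(μ-λ)
L = 2.2/(7.8-2.2) = 2.2/5.60
L = 0.3929 jobs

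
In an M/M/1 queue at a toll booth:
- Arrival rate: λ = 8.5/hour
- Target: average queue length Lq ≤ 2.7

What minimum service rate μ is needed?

For M/M/1: Lq = λ²/(μ(μ-λ))
Need Lq ≤ 2.7, i.e. μ(μ-λ) ≥ λ²/2.7
μ² - 8.5μ - 72.25/2.7 ≥ 0  →  μ² - 8.5μ - 26.75926 ≥ 0
Quadratic formula (positive root): μ = [λ + √(λ² + 4×26.75926)]/2
Discriminant: 72.25 + 4×26.75926 = 179.2870, √179.2870 = 13.3898
μ ≥ (8.5 + 13.3898)/2 = 10.9449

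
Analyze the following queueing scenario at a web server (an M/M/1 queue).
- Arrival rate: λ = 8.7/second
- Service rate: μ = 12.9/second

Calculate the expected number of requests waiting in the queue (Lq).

ρ = λ/μ = 8.7/12.9 = 0.6744
For M/M/1: Lq = λ²/(μ(μ-λ))
Lq = 75.69/(12.9 × 4.20)
Lq = 1.3970 requests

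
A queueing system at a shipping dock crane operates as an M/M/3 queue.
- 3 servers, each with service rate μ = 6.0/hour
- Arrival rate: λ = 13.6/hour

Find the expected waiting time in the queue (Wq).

Traffic intensity: ρ = λ/(cμ) = 13.6/(3×6.0) = 0.7556
Since ρ = 0.7556 < 1, system is stable.
Offered load a = λ/μ = cρ = 13.6/6.0 = 2.2667
P₀ = [ Σₙ₌₀^2 aⁿ/n! + a^3/(3!(1-ρ)) ]⁻¹
Σ = a^0/0! + a^1/1! + a^2/2! = 1.0000 + 2.2667 + 2.5689 = 5.8356
a^3/(3!(1-ρ)) = 11.6456/(6 × 0.244444) = 7.9402
P₀ = 1/(5.8356 + 7.9402) = 0.07259
Lq = P₀·a^3·ρ / (3!(1-ρ)²) = 0.072591 × 11.6456 × 0.75556 / (6 × 0.059753) = 1.7816
Wq = Lq/λ = 1.7816/13.6 = 0.1310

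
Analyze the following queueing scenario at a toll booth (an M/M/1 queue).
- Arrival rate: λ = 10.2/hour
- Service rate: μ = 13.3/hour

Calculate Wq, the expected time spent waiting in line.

First, compute utilization: ρ = λ/μ = 10.2/13.3 = 0.7669
For M/M/1: Wq = λ/(μ(μ-λ))
Wq = 10.2/(13.3 × (13.3-10.2))
Wq = 10.2/(13.3 × 3.10)
Wq = 0.2474 hours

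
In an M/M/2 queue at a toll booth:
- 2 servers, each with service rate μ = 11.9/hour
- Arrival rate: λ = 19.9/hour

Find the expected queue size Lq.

Traffic intensity: ρ = λ/(cμ) = 19.9/(2×11.9) = 0.8361
Since ρ = 0.8361 < 1, system is stable.
Offered load a = λ/μ = cρ = 19.9/11.9 = 1.6723
P₀ = [ Σₙ₌₀^1 aⁿ/n! + a^2/(2!(1-ρ)) ]⁻¹
Σ = a^0/0! + a^1/1! = 1.0000 + 1.6723 = 2.6723
a^2/(2!(1-ρ)) = 2.796483/(2 × 0.1638655) = 8.5329
P₀ = 1/(2.6723 + 8.5329) = 0.08924
Lq = P₀·a^2·ρ / (2!(1-ρ)²) = 0.089245 × 2.7965 × 0.83613 / (2 × 0.026852) = 3.8857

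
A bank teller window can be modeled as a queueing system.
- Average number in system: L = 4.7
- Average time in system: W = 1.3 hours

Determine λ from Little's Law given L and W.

Little's Law: L = λW, so λ = L/W
λ = 4.7/1.3 = 3.6154 transactions/hour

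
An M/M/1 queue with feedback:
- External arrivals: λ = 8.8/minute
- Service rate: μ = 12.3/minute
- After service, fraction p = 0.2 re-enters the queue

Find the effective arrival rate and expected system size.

Effective arrival rate: λ_eff = λ/(1-p) = 8.8/(1-0.2) = 8.8/0.80 = 11.0000
ρ = λ_eff/μ = 11.0000/12.3 = 0.894309
L = ρ/(1-ρ) = 0.894309/(1-0.894309) = 8.4615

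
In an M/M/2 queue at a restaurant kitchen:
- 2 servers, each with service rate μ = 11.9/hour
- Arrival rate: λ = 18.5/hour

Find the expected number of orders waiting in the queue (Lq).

Traffic intensity: ρ = λ/(cμ) = 18.5/(2×11.9) = 0.7773
Since ρ = 0.7773 < 1, system is stable.
Offered load a = λ/μ = cρ = 18.5/11.9 = 1.5546
P₀ = [ Σₙ₌₀^1 aⁿ/n! + a^2/(2!(1-ρ)) ]⁻¹
Σ = a^0/0! + a^1/1! = 1.0000 + 1.5546 = 2.5546
a^2/(2!(1-ρ)) = 2.41685/(2 × 0.222689) = 5.4265
P₀ = 1/(2.5546 + 5.4265) = 0.1253
Lq = P₀·a^2·ρ / (2!(1-ρ)²) = 0.1253 × 2.4168 × 0.7773 / (2 × 0.04959) = 2.3733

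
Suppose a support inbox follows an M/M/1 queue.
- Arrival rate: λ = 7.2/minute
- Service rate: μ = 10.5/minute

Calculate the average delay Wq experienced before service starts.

First, compute utilization: ρ = λ/μ = 7.2/10.5 = 0.6857
For M/M/1: Wq = λ/(μ(μ-λ))
Wq = 7.2/(10.5 × (10.5-7.2))
Wq = 7.2/(10.5 × 3.30)
Wq = 0.2078 minutes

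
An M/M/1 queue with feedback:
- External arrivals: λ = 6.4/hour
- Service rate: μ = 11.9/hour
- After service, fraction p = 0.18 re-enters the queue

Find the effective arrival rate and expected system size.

Effective arrival rate: λ_eff = λ/(1-p) = 6.4/(1-0.18) = 6.4/0.82 = 7.8049
ρ = λ_eff/μ = 7.8049/11.9 = 0.65587
L = ρ/(1-ρ) = 0.65587/(1-0.65587) = 1.9059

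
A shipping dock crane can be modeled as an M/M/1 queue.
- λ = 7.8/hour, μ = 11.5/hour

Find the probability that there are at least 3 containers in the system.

ρ = λ/μ = 7.8/11.5 = 0.67826
P(N ≥ n) = ρⁿ
P(N ≥ 3) = 0.67826^3
P(N ≥ 3) = 0.3120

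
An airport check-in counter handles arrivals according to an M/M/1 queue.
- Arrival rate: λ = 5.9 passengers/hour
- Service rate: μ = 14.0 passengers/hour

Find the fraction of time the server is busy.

Server utilization: ρ = λ/μ
ρ = 5.9/14.0 = 0.4214
The server is busy 42.14% of the time.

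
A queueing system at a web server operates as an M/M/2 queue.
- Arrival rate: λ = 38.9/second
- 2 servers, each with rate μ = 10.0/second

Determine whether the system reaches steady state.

Stability requires ρ = λ/(cμ) < 1
ρ = 38.9/(2 × 10.0) = 38.9/20.00 = 1.9450
Since 1.9450 ≥ 1, the system is UNSTABLE.
Need c > λ/μ = 38.9/10.0 = 3.89.
Minimum servers needed: c = 4.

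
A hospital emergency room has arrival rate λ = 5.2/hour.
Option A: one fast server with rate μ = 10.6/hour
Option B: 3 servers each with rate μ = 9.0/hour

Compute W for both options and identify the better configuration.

Option A: single server μ = 10.6 (M/M/1)
  ρ_A = 5.2/10.6 = 0.4906
  W_A = 1/(μ-λ) = 1/(10.6-5.2) = 1/5.40 = 0.1852

Option B: 3 servers μ = 9.0 (M/M/3)
  ρ_B = λ/(cμ) = 5.2/(3×9.0) = 0.1926
  Offered load a = λ/μ = cρ = 5.2/9.0 = 0.5778
  P₀ = [ Σₙ₌₀^2 aⁿ/n! + a^3/(3!(1-ρ)) ]⁻¹
  Σ = a^0/0! + a^1/1! + a^2/2! = 1.0000 + 0.5778 + 0.1669 = 1.7447
  a^3/(3!(1-ρ)) = 0.19288/(6 × 0.80741) = 0.03981
  P₀ = 1/(1.7447 + 0.03981) = 0.5604
  Lq = P₀·a^3·ρ / (3!(1-ρ)²) = 0.56038 × 0.19288 × 0.19259 / (6 × 0.65191) = 0.005322
  Wq_B = Lq/λ = 0.005322/5.2 = 0.001023
  W_B = Wq_B + 1/μ = 0.001023 + 0.1111 = 0.1121

Since W_B = 0.1121 < W_A = 0.1852, Option B (multiple servers) has the shorter time in system.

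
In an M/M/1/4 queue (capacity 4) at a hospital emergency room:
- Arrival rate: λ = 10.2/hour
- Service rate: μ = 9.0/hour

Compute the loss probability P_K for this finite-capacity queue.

ρ = λ/μ = 10.2/9.0 = 1.1333
P₀ = (1-ρ)/(1-ρ^(K+1)) = (1-1.1333)/(1-1.1333^5) = -0.1333/-0.8695 = 0.1533
P_K = P₀×ρ^K = 0.1533 × 1.1333^4 = 0.1533 × 1.6496 = 0.2529
Blocking probability = 25.29%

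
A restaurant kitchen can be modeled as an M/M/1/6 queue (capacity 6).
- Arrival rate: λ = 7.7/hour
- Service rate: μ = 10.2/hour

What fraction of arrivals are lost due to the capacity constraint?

ρ = λ/μ = 7.7/10.2 = 0.7549
P₀ = (1-ρ)/(1-ρ^(K+1)) = (1-0.7549)/(1-0.7549^7) = 0.2451/0.8603 = 0.2849
P_K = P₀×ρ^K = 0.2849 × 0.7549^6 = 0.2849 × 0.1851 = 0.05273
Blocking probability = 5.27%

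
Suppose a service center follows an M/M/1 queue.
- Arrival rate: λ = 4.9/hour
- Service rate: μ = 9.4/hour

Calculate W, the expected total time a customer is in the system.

First, compute utilization: ρ = λ/μ = 4.9/9.4 = 0.5213
For M/M/1: W = 1/(μ-λ)
W = 1/(9.4-4.9) = 1/4.50
W = 0.2222 hours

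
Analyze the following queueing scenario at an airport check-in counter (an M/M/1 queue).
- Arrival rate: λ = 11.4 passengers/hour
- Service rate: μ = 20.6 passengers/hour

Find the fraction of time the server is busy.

Server utilization: ρ = λ/μ
ρ = 11.4/20.6 = 0.5534
The server is busy 55.34% of the time.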